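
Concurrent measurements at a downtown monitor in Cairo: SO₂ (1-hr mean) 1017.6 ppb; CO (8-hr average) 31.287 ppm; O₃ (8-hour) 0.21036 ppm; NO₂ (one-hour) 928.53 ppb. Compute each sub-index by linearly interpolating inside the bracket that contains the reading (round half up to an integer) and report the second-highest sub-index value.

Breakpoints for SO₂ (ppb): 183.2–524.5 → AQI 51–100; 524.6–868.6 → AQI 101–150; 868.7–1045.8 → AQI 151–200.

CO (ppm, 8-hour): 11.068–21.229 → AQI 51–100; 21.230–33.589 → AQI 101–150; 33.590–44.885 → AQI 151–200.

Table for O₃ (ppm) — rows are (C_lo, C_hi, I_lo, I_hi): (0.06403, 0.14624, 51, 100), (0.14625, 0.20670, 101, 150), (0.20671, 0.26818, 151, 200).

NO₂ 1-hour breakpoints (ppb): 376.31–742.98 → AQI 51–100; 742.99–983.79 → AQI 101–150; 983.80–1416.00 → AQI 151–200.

154

SO₂: row 868.7–1045.8 (AQI 151–200). (200−151)·(1017.6−868.7)/(1045.8−868.7) + 151 = 49·148.9/177.1 + 151 ≈ 192.20 → 192.
CO 31.287: bracket 21.230–33.589 → index 101–150; slope 49/12.359, offset 10.057.
AQI = 101 + 49/12.359·10.057 ≈ 140.87 ⇒ 141.
O₃: 0.21036 lies in 0.20671–0.26818, so I_lo=151, I_hi=200, C_lo=0.20671, C_hi=0.26818.
(200−151)/(0.26818−0.20671) × (0.21036−0.20671) + 151 = 49/0.06147 × 0.00365 + 151 ≈ 153.91 → 154.
NO₂: row 742.99–983.79 (AQI 101–150). (150−101)·(928.53−742.99)/(983.79−742.99) + 101 = 49·185.54/240.80 + 101 ≈ 138.76 → 139.
Sub-indices: SO₂→192, CO→141, O₃→154, NO₂→139. Ranked high→low: 192, 154, 141, 139. Second-highest sub-index = 154.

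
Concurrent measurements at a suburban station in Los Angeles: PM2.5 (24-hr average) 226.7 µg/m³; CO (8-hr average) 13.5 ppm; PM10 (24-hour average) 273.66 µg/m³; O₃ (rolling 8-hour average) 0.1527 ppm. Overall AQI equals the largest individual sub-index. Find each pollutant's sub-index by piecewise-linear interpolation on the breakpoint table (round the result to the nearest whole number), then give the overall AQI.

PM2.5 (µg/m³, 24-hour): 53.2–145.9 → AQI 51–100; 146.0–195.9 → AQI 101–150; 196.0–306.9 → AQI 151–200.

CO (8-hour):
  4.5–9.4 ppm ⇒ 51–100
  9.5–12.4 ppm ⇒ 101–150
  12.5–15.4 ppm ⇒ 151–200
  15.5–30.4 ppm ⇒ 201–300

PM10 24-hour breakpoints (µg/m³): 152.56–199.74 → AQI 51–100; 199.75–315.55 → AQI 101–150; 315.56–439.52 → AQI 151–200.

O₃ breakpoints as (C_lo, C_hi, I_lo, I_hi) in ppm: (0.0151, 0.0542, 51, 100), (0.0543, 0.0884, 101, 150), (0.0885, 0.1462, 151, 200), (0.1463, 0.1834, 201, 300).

218

PM2.5: 226.7 lies in 196.0–306.9, so I_lo=151, I_hi=200, C_lo=196.0, C_hi=306.9.
(200−151)/(306.9−196.0) × (226.7−196.0) + 151 = 49/110.9 × 30.7 + 151 ≈ 164.56 → 165.
CO: row 12.5–15.4 (AQI 151–200). (200−151)·(13.5−12.5)/(15.4−12.5) + 151 = 49·1.0/2.9 + 151 ≈ 167.90 → 168.
PM10 273.66: bracket 199.75–315.55 → index 101–150; slope 49/115.80, offset 73.91.
AQI = 101 + 49/115.80·73.91 ≈ 132.27 ⇒ 132.
O₃: 0.1527 lies in 0.1463–0.1834, so I_lo=201, I_hi=300, C_lo=0.1463, C_hi=0.1834.
(300−201)/(0.1834−0.1463) × (0.1527−0.1463) + 201 = 99/0.0371 × 0.0064 + 201 ≈ 218.08 → 218.
Sub-indices: PM2.5→165, CO→168, PM10→132, O₃→218. Overall AQI = max = 218; dominant pollutant is O₃.
AQI 218: Very Unhealthy.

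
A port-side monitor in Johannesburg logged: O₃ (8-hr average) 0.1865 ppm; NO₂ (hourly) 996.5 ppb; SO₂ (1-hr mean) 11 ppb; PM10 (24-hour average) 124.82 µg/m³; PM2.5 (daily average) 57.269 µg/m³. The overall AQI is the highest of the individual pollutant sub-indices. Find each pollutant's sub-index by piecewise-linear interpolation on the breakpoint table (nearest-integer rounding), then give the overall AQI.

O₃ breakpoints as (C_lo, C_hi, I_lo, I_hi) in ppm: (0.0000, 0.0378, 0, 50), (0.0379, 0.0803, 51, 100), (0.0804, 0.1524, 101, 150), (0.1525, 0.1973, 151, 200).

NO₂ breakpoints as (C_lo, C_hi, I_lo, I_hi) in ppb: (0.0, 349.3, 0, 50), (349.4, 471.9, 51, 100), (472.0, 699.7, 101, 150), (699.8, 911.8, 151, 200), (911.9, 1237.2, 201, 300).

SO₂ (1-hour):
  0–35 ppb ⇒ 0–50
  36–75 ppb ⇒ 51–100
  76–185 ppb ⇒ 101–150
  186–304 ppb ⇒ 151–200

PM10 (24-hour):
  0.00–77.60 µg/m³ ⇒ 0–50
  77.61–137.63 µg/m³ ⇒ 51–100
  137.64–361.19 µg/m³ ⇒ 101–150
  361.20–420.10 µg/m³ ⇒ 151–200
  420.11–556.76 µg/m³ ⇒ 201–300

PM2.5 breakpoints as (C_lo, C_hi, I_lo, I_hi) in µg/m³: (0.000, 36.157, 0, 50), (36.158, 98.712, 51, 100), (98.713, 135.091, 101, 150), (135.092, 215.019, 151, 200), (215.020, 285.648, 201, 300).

O₃: row 0.1525–0.1973 (AQI 151–200). (200−151)·(0.1865−0.1525)/(0.1973−0.1525) + 151 = 49·0.0340/0.0448 + 151 ≈ 188.19 → 188.
NO₂: row 911.9–1237.2 (AQI 201–300). (300−201)·(996.5−911.9)/(1237.2−911.9) + 201 = 99·84.6/325.3 + 201 ≈ 226.75 → 227.
SO₂: row 0–35 (AQI 0–50). (50−0)·(11−0)/(35−0) + 0 = 50·11/35 + 0 ≈ 15.71 → 16.
PM10: 124.82 ∈ [77.61, 137.63] ↔ index [51, 100].
51 + (124.82−77.61)·(100−51)/(137.63−77.61) = 51 + 47.21·49/60.02 ≈ 89.54, so AQI = 90.
PM2.5 57.269: bracket 36.158–98.712 → index 51–100; slope 49/62.554, offset 21.111.
AQI = 51 + 49/62.554·21.111 ≈ 67.54 ⇒ 68.
Sub-indices: O₃→188, NO₂→227, SO₂→16, PM10→90, PM2.5→68. Overall AQI = max = 227; dominant pollutant is NO₂.
AQI 227: Very Unhealthy.

227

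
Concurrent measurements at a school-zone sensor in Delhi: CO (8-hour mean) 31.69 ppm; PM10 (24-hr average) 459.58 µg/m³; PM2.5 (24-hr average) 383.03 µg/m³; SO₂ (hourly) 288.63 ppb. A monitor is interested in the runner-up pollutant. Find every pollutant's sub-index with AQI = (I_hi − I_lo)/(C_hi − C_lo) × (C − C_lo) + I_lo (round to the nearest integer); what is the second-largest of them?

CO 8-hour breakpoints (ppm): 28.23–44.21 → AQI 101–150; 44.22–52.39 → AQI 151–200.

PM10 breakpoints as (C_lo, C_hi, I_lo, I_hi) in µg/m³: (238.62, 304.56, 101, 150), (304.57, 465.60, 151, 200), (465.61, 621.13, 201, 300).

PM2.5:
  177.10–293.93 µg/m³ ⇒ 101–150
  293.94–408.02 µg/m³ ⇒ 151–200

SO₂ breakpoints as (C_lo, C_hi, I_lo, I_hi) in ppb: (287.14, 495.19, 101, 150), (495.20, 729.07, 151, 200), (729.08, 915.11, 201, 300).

189

CO: row 28.23–44.21 (AQI 101–150). (150−101)·(31.69−28.23)/(44.21−28.23) + 101 = 49·3.46/15.98 + 101 ≈ 111.61 → 112.
PM10: 459.58 lies in 304.57–465.60, so I_lo=151, I_hi=200, C_lo=304.57, C_hi=465.60.
(200−151)/(465.60−304.57) × (459.58−304.57) + 151 = 49/161.03 × 155.01 + 151 ≈ 198.17 → 198.
PM2.5: 383.03 lies in 293.94–408.02, so I_lo=151, I_hi=200, C_lo=293.94, C_hi=408.02.
(200−151)/(408.02−293.94) × (383.03−293.94) + 151 = 49/114.08 × 89.09 + 151 ≈ 189.27 → 189.
SO₂: 288.63 ∈ [287.14, 495.19] ↔ index [101, 150].
101 + (288.63−287.14)·(150−101)/(495.19−287.14) = 101 + 1.49·49/208.05 ≈ 101.35, so AQI = 101.
Sub-indices: CO→112, PM10→198, PM2.5→189, SO₂→101. Ranked high→low: 198, 189, 112, 101. Second-highest sub-index = 189.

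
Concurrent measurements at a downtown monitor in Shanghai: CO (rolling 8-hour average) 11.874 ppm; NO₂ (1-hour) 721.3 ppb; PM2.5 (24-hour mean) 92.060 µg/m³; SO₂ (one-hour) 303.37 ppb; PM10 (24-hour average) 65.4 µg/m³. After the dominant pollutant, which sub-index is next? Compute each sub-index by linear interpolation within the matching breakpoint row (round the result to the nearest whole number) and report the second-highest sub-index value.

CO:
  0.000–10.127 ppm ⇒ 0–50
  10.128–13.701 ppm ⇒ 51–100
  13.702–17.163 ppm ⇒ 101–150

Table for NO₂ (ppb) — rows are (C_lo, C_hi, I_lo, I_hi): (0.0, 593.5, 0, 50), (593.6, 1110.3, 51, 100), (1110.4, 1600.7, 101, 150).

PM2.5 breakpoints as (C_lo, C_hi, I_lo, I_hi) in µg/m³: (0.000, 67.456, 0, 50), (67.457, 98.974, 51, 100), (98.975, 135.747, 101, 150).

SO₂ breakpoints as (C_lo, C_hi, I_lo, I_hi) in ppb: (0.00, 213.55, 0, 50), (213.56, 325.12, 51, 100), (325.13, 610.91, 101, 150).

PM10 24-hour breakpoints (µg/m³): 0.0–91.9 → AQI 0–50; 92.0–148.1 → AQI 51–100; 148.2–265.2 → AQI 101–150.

CO: 11.874 lies in 10.128–13.701, so I_lo=51, I_hi=100, C_lo=10.128, C_hi=13.701.
(100−51)/(13.701−10.128) × (11.874−10.128) + 51 = 49/3.573 × 1.746 + 51 ≈ 74.94 → 75.
NO₂: 721.3 lies in 593.6–1110.3, so I_lo=51, I_hi=100, C_lo=593.6, C_hi=1110.3.
(100−51)/(1110.3−593.6) × (721.3−593.6) + 51 = 49/516.7 × 127.7 + 51 ≈ 63.11 → 63.
PM2.5: 92.060 ∈ [67.457, 98.974] ↔ index [51, 100].
51 + (92.060−67.457)·(100−51)/(98.974−67.457) = 51 + 24.603·49/31.517 ≈ 89.25, so AQI = 89.
SO₂: row 213.56–325.12 (AQI 51–100). (100−51)·(303.37−213.56)/(325.12−213.56) + 51 = 49·89.81/111.56 + 51 ≈ 90.45 → 90.
PM10: 65.4 lies in 0.0–91.9, so I_lo=0, I_hi=50, C_lo=0.0, C_hi=91.9.
(50−0)/(91.9−0.0) × (65.4−0.0) + 0 = 50/91.9 × 65.4 + 0 ≈ 35.58 → 36.
Sub-indices: CO→75, NO₂→63, PM2.5→89, SO₂→90, PM10→36. Ranked high→low: 90, 89, 75, 63, 36. Second-highest sub-index = 89.

89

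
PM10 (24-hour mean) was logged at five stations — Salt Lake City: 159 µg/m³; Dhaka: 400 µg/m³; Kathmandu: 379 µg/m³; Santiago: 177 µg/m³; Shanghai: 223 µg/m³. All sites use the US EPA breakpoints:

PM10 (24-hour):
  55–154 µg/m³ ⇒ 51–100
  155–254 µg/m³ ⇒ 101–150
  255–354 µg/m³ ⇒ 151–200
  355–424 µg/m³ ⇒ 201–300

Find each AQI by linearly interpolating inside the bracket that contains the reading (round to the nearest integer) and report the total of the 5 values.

851

Salt Lake City: row 155–254 (AQI 101–150). (150−101)·(159−155)/(254−155) + 101 = 49·4/99 + 101 ≈ 102.98 → 103.
Dhaka: 400 ∈ [355, 424] ↔ index [201, 300].
201 + (400−355)·(300−201)/(424−355) = 201 + 45·99/69 ≈ 265.57, so AQI = 266.
Kathmandu 379: bracket 355–424 → index 201–300; slope 99/69, offset 24.
AQI = 201 + 99/69·24 ≈ 235.43 ⇒ 235.
Santiago: 177 lies in 155–254, so I_lo=101, I_hi=150, C_lo=155, C_hi=254.
(150−101)/(254−155) × (177−155) + 101 = 49/99 × 22 + 101 ≈ 111.89 → 112.
Shanghai: row 155–254 (AQI 101–150). (150−101)·(223−155)/(254−155) + 101 = 49·68/99 + 101 ≈ 134.66 → 135.
AQIs: Salt Lake City=103, Dhaka=266, Kathmandu=235, Santiago=112, Shanghai=135. Sum = 103 + 266 + 235 + 112 + 135 = 851.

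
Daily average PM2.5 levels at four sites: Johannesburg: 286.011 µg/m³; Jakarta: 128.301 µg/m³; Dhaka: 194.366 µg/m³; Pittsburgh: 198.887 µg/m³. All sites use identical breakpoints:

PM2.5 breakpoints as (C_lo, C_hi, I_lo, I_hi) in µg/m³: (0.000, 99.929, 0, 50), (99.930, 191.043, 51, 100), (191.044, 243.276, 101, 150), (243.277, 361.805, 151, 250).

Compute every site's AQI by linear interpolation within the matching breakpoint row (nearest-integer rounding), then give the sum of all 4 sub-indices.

Johannesburg: 286.011 lies in 243.277–361.805, so I_lo=151, I_hi=250, C_lo=243.277, C_hi=361.805.
(250−151)/(361.805−243.277) × (286.011−243.277) + 151 = 99/118.528 × 42.734 + 151 ≈ 186.69 → 187.
Jakarta: row 99.930–191.043 (AQI 51–100). (100−51)·(128.301−99.930)/(191.043−99.930) + 51 = 49·28.371/91.113 + 51 ≈ 66.26 → 66.
Dhaka: 194.366 lies in 191.044–243.276, so I_lo=101, I_hi=150, C_lo=191.044, C_hi=243.276.
(150−101)/(243.276−191.044) × (194.366−191.044) + 101 = 49/52.232 × 3.322 + 101 ≈ 104.12 → 104.
Pittsburgh: 198.887 lies in 191.044–243.276, so I_lo=101, I_hi=150, C_lo=191.044, C_hi=243.276.
(150−101)/(243.276−191.044) × (198.887−191.044) + 101 = 49/52.232 × 7.843 + 101 ≈ 108.36 → 108.
AQIs: Johannesburg=187, Jakarta=66, Dhaka=104, Pittsburgh=108. Sum = 187 + 66 + 104 + 108 = 465.

465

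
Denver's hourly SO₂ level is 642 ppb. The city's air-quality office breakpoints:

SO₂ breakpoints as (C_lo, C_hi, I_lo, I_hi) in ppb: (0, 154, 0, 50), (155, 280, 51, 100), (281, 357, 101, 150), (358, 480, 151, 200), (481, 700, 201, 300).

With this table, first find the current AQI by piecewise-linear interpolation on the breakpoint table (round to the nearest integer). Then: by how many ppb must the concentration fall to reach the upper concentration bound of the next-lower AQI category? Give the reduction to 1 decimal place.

162.0

SO₂ 642: bracket 481–700 → index 201–300; slope 99/219, offset 161.
AQI = 201 + 99/219·161 ≈ 273.78 ⇒ 274.
Current AQI 274 is in the Very Unhealthy range (201–300). The next-lower category tops out at AQI 200, whose upper concentration bound is 480 ppb.
Reduction needed = 642 − 480 = 162.0 ppb.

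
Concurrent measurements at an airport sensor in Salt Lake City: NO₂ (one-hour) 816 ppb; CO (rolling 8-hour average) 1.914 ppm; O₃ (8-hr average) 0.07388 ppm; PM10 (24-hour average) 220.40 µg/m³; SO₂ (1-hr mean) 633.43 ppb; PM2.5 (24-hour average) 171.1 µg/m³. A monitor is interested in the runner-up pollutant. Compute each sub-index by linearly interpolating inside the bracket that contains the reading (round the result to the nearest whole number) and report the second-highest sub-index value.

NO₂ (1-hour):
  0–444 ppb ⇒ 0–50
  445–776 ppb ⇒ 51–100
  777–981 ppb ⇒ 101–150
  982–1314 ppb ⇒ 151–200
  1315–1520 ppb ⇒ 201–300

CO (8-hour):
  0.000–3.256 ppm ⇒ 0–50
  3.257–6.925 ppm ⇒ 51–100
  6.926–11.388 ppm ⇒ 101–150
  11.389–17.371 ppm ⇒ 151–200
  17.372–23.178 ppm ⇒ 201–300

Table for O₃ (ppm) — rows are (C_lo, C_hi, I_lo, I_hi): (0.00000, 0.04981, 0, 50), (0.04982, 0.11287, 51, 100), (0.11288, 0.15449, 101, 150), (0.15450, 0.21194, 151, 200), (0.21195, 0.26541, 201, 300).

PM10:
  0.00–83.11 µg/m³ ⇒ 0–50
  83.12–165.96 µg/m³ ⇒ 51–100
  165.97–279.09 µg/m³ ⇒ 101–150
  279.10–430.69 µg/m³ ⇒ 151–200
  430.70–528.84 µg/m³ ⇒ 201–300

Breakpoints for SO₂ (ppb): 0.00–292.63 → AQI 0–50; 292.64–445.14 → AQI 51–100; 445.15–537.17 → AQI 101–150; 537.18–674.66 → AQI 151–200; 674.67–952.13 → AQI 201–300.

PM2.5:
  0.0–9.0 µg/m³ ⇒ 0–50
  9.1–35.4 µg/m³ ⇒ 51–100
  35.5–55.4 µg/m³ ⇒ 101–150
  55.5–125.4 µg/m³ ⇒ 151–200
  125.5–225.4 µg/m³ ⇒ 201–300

NO₂: row 777–981 (AQI 101–150). (150−101)·(816−777)/(981−777) + 101 = 49·39/204 + 101 ≈ 110.37 → 110.
CO: 1.914 ∈ [0.000, 3.256] ↔ index [0, 50].
0 + (1.914−0.000)·(50−0)/(3.256−0.000) = 0 + 1.914·50/3.256 ≈ 29.39, so AQI = 29.
O₃: 0.07388 lies in 0.04982–0.11287, so I_lo=51, I_hi=100, C_lo=0.04982, C_hi=0.11287.
(100−51)/(0.11287−0.04982) × (0.07388−0.04982) + 51 = 49/0.06305 × 0.02406 + 51 ≈ 69.70 → 70.
PM10: row 165.97–279.09 (AQI 101–150). (150−101)·(220.40−165.97)/(279.09−165.97) + 101 = 49·54.43/113.12 + 101 ≈ 124.58 → 125.
SO₂: row 537.18–674.66 (AQI 151–200). (200−151)·(633.43−537.18)/(674.66−537.18) + 151 = 49·96.25/137.48 + 151 ≈ 185.30 → 185.
PM2.5: row 125.5–225.4 (AQI 201–300). (300−201)·(171.1−125.5)/(225.4−125.5) + 201 = 99·45.6/99.9 + 201 ≈ 246.19 → 246.
Sub-indices: NO₂→110, CO→29, O₃→70, PM10→125, SO₂→185, PM2.5→246. Ranked high→low: 246, 185, 125, 110, 70, 29. Second-highest sub-index = 185.

185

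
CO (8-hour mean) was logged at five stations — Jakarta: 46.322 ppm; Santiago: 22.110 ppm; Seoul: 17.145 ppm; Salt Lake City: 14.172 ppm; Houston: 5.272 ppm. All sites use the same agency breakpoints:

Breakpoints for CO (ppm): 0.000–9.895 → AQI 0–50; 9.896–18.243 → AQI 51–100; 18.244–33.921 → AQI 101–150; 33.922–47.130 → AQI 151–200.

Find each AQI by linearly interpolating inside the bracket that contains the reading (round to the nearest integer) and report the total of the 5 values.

Jakarta: row 33.922–47.130 (AQI 151–200). (200−151)·(46.322−33.922)/(47.130−33.922) + 151 = 49·12.400/13.208 + 151 ≈ 197.00 → 197.
Santiago: 22.110 lies in 18.244–33.921, so I_lo=101, I_hi=150, C_lo=18.244, C_hi=33.921.
(150−101)/(33.921−18.244) × (22.110−18.244) + 101 = 49/15.677 × 3.866 + 101 ≈ 113.08 → 113.
Seoul: 17.145 lies in 9.896–18.243, so I_lo=51, I_hi=100, C_lo=9.896, C_hi=18.243.
(100−51)/(18.243−9.896) × (17.145−9.896) + 51 = 49/8.347 × 7.249 + 51 ≈ 93.55 → 94.
Salt Lake City: row 9.896–18.243 (AQI 51–100). (100−51)·(14.172−9.896)/(18.243−9.896) + 51 = 49·4.276/8.347 + 51 ≈ 76.10 → 76.
Houston 5.272: bracket 0.000–9.895 → index 0–50; slope 50/9.895, offset 5.272.
AQI = 0 + 50/9.895·5.272 ≈ 26.64 ⇒ 27.
AQIs: Jakarta=197, Santiago=113, Seoul=94, Salt Lake City=76, Houston=27. Sum = 197 + 113 + 94 + 76 + 27 = 507.

507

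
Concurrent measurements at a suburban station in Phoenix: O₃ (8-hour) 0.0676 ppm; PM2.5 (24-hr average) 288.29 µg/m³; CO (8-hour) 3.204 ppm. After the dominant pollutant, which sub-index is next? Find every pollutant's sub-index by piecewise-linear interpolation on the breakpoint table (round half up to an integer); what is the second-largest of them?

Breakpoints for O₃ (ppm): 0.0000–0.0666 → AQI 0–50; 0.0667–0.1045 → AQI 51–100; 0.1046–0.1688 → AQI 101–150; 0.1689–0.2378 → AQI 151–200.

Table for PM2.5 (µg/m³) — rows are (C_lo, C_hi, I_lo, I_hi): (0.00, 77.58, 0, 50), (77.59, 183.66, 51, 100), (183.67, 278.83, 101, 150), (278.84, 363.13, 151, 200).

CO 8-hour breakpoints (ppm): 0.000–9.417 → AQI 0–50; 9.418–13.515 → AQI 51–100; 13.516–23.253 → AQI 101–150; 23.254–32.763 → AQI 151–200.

O₃: 0.0676 ∈ [0.0667, 0.1045] ↔ index [51, 100].
51 + (0.0676−0.0667)·(100−51)/(0.1045−0.0667) = 51 + 0.0009·49/0.0378 ≈ 52.17, so AQI = 52.
PM2.5: 288.29 ∈ [278.84, 363.13] ↔ index [151, 200].
151 + (288.29−278.84)·(200−151)/(363.13−278.84) = 151 + 9.45·49/84.29 ≈ 156.49, so AQI = 156.
CO 3.204: bracket 0.000–9.417 → index 0–50; slope 50/9.417, offset 3.204.
AQI = 0 + 50/9.417·3.204 ≈ 17.01 ⇒ 17.
Sub-indices: O₃→52, PM2.5→156, CO→17. Ranked high→low: 156, 52, 17. Second-highest sub-index = 52.

52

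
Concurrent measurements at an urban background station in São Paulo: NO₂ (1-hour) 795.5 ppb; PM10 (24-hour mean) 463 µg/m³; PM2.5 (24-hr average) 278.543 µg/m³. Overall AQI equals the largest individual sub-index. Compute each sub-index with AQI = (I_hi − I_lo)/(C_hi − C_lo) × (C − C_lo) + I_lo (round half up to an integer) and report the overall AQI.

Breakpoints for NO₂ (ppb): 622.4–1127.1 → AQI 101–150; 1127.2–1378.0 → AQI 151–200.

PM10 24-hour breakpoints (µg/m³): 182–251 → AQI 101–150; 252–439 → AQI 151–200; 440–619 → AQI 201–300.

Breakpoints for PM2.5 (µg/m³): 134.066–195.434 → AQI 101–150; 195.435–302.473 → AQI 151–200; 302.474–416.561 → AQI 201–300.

214

NO₂: 795.5 lies in 622.4–1127.1, so I_lo=101, I_hi=150, C_lo=622.4, C_hi=1127.1.
(150−101)/(1127.1−622.4) × (795.5−622.4) + 101 = 49/504.7 × 173.1 + 101 ≈ 117.81 → 118.
PM10: 463 lies in 440–619, so I_lo=201, I_hi=300, C_lo=440, C_hi=619.
(300−201)/(619−440) × (463−440) + 201 = 99/179 × 23 + 201 ≈ 213.72 → 214.
PM2.5: row 195.435–302.473 (AQI 151–200). (200−151)·(278.543−195.435)/(302.473−195.435) + 151 = 49·83.108/107.038 + 151 ≈ 189.05 → 189.
Sub-indices: NO₂→118, PM10→214, PM2.5→189. Overall AQI = max = 214; dominant pollutant is PM10.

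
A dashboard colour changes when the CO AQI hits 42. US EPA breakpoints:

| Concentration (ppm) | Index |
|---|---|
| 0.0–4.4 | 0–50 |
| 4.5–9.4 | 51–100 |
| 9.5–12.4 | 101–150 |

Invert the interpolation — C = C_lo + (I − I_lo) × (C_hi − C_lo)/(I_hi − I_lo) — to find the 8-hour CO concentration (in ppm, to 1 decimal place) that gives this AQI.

3.7

AQI 42 lies in the 0–50 band, which corresponds to 0.0–4.4 ppm.
C = 0.0 + (42−0)×(4.4−0.0)/(50−0) = 0.0 + 42×4.4/50 ≈ 3.696 ppm → 3.7 ppm to 1 dp.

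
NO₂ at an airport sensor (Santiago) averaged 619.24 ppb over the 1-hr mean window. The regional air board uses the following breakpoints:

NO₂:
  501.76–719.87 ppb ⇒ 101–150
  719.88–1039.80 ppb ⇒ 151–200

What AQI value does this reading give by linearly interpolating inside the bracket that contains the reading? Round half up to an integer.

NO₂: 619.24 ∈ [501.76, 719.87] ↔ index [101, 150].
101 + (619.24−501.76)·(150−101)/(719.87−501.76) = 101 + 117.48·49/218.11 ≈ 127.39, so AQI = 127.
AQI 127 falls in the Unhealthy for Sensitive Groups category.

127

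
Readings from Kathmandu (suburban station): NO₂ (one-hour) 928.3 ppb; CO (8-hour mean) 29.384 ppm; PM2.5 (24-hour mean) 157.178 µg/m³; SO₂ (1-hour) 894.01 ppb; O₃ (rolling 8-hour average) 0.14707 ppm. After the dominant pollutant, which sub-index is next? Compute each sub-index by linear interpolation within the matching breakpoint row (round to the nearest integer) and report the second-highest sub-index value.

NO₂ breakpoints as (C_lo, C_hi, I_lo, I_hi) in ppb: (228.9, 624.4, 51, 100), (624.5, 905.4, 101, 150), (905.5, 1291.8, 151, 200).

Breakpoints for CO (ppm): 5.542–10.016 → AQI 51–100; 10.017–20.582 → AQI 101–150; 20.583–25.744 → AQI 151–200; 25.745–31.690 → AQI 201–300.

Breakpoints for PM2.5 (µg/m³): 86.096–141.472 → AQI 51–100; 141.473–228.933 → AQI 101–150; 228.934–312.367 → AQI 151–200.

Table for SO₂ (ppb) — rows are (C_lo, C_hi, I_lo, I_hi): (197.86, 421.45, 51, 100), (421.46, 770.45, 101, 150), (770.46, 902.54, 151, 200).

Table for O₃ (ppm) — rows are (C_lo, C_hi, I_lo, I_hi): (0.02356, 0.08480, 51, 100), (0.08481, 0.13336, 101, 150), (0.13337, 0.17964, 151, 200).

197

NO₂: row 905.5–1291.8 (AQI 151–200). (200−151)·(928.3−905.5)/(1291.8−905.5) + 151 = 49·22.8/386.3 + 151 ≈ 153.89 → 154.
CO: 29.384 lies in 25.745–31.690, so I_lo=201, I_hi=300, C_lo=25.745, C_hi=31.690.
(300−201)/(31.690−25.745) × (29.384−25.745) + 201 = 99/5.945 × 3.639 + 201 ≈ 261.60 → 262.
PM2.5 157.178: bracket 141.473–228.933 → index 101–150; slope 49/87.460, offset 15.705.
AQI = 101 + 49/87.460·15.705 ≈ 109.80 ⇒ 110.
SO₂: 894.01 ∈ [770.46, 902.54] ↔ index [151, 200].
151 + (894.01−770.46)·(200−151)/(902.54−770.46) = 151 + 123.55·49/132.08 ≈ 196.84, so AQI = 197.
O₃: row 0.13337–0.17964 (AQI 151–200). (200−151)·(0.14707−0.13337)/(0.17964−0.13337) + 151 = 49·0.01370/0.04627 + 151 ≈ 165.51 → 166.
Sub-indices: NO₂→154, CO→262, PM2.5→110, SO₂→197, O₃→166. Ranked high→low: 262, 197, 166, 154, 110. Second-highest sub-index = 197.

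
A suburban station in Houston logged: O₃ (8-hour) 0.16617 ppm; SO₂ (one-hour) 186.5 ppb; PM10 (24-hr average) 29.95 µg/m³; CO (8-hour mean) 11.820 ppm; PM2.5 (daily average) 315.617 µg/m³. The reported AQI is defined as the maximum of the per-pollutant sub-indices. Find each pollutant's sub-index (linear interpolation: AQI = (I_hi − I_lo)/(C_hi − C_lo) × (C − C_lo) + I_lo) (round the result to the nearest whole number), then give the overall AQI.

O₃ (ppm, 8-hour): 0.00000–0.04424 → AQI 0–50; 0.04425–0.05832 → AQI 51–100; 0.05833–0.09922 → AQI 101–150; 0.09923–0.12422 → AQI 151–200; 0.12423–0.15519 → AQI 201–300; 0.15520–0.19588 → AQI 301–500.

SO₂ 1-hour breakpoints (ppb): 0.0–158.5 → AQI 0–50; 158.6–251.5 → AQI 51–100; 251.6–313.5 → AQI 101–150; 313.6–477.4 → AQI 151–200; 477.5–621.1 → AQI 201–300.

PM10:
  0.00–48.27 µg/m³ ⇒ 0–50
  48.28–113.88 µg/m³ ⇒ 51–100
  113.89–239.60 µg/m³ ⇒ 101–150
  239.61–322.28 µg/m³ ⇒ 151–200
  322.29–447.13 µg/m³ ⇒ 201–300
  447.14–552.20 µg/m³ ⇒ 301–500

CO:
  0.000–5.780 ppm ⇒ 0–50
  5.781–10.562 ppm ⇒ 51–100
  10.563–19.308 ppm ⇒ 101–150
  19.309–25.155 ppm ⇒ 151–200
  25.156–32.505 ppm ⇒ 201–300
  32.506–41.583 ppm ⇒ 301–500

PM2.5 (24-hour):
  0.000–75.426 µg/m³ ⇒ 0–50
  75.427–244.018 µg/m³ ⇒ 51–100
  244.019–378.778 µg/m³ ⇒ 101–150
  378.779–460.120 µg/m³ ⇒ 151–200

355

O₃ 0.16617: bracket 0.15520–0.19588 → index 301–500; slope 199/0.04068, offset 0.01097.
AQI = 301 + 199/0.04068·0.01097 ≈ 354.66 ⇒ 355.
SO₂: row 158.6–251.5 (AQI 51–100). (100−51)·(186.5−158.6)/(251.5−158.6) + 51 = 49·27.9/92.9 + 51 ≈ 65.72 → 66.
PM10: row 0.00–48.27 (AQI 0–50). (50−0)·(29.95−0.00)/(48.27−0.00) + 0 = 50·29.95/48.27 + 0 ≈ 31.02 → 31.
CO: 11.820 lies in 10.563–19.308, so I_lo=101, I_hi=150, C_lo=10.563, C_hi=19.308.
(150−101)/(19.308−10.563) × (11.820−10.563) + 101 = 49/8.745 × 1.257 + 101 ≈ 108.04 → 108.
PM2.5: 315.617 ∈ [244.019, 378.778] ↔ index [101, 150].
101 + (315.617−244.019)·(150−101)/(378.778−244.019) = 101 + 71.598·49/134.759 ≈ 127.03, so AQI = 127.
Sub-indices: O₃→355, SO₂→66, PM10→31, CO→108, PM2.5→127. Overall AQI = max = 355; dominant pollutant is O₃.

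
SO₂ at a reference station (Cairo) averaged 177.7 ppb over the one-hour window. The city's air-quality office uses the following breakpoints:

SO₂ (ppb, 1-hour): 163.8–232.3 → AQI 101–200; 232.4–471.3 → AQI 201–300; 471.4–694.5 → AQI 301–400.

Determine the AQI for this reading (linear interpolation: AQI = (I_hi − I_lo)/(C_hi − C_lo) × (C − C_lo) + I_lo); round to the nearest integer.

121

SO₂: row 163.8–232.3 (AQI 101–200). (200−101)·(177.7−163.8)/(232.3−163.8) + 101 = 99·13.9/68.5 + 101 ≈ 121.09 → 121.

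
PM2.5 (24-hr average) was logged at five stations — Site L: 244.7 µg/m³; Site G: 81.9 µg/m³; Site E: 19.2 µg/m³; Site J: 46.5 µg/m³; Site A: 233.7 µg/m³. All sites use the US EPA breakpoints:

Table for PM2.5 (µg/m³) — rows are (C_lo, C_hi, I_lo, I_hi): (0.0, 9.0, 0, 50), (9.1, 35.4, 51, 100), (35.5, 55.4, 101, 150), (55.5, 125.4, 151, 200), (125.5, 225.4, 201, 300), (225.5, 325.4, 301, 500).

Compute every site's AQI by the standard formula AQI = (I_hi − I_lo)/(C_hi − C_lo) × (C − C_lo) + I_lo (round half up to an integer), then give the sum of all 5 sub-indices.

1024

Site L: 244.7 ∈ [225.5, 325.4] ↔ index [301, 500].
301 + (244.7−225.5)·(500−301)/(325.4−225.5) = 301 + 19.2·199/99.9 ≈ 339.25, so AQI = 339.
Site G: 81.9 lies in 55.5–125.4, so I_lo=151, I_hi=200, C_lo=55.5, C_hi=125.4.
(200−151)/(125.4−55.5) × (81.9−55.5) + 151 = 49/69.9 × 26.4 + 151 ≈ 169.51 → 170.
Site E: row 9.1–35.4 (AQI 51–100). (100−51)·(19.2−9.1)/(35.4−9.1) + 51 = 49·10.1/26.3 + 51 ≈ 69.82 → 70.
Site J 46.5: bracket 35.5–55.4 → index 101–150; slope 49/19.9, offset 11.0.
AQI = 101 + 49/19.9·11.0 ≈ 128.09 ⇒ 128.
Site A: row 225.5–325.4 (AQI 301–500). (500−301)·(233.7−225.5)/(325.4−225.5) + 301 = 199·8.2/99.9 + 301 ≈ 317.33 → 317.
AQIs: Site L=339, Site G=170, Site E=70, Site J=128, Site A=317. Sum = 339 + 170 + 70 + 128 + 317 = 1024.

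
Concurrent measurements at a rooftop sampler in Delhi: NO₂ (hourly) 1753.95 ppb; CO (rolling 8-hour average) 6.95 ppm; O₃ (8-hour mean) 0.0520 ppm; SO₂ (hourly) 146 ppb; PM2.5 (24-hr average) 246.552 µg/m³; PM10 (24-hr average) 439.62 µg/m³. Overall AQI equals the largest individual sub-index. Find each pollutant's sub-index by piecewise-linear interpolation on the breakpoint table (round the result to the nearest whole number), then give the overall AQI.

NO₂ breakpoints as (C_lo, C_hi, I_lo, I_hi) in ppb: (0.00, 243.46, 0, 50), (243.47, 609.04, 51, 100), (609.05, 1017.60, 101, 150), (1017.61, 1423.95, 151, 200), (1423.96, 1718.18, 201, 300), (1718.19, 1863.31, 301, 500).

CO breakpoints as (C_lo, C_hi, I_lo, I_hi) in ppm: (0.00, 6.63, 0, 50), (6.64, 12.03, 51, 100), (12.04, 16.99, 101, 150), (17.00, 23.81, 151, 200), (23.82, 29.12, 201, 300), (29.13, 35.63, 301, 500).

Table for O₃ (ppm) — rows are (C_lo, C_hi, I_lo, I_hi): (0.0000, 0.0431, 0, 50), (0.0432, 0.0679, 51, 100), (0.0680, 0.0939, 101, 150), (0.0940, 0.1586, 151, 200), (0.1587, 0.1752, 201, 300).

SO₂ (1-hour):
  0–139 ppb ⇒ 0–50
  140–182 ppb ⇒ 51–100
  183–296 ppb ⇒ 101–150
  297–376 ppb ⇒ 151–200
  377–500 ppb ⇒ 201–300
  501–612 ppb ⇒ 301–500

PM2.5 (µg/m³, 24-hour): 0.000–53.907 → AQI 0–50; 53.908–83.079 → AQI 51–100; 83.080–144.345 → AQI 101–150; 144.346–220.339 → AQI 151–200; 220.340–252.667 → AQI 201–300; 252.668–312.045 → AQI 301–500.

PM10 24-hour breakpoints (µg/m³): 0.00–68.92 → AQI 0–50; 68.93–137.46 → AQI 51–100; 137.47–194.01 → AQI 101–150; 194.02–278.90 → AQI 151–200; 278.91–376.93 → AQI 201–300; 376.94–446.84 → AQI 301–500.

479

NO₂: 1753.95 lies in 1718.19–1863.31, so I_lo=301, I_hi=500, C_lo=1718.19, C_hi=1863.31.
(500−301)/(1863.31−1718.19) × (1753.95−1718.19) + 301 = 199/145.12 × 35.76 + 301 ≈ 350.04 → 350.
CO: 6.95 lies in 6.64–12.03, so I_lo=51, I_hi=100, C_lo=6.64, C_hi=12.03.
(100−51)/(12.03−6.64) × (6.95−6.64) + 51 = 49/5.39 × 0.31 + 51 ≈ 53.82 → 54.
O₃: 0.0520 ∈ [0.0432, 0.0679] ↔ index [51, 100].
51 + (0.0520−0.0432)·(100−51)/(0.0679−0.0432) = 51 + 0.0088·49/0.0247 ≈ 68.46, so AQI = 68.
SO₂: 146 ∈ [140, 182] ↔ index [51, 100].
51 + (146−140)·(100−51)/(182−140) = 51 + 6·49/42 ≈ 58.00, so AQI = 58.
PM2.5: 246.552 lies in 220.340–252.667, so I_lo=201, I_hi=300, C_lo=220.340, C_hi=252.667.
(300−201)/(252.667−220.340) × (246.552−220.340) + 201 = 99/32.327 × 26.212 + 201 ≈ 281.27 → 281.
PM10: row 376.94–446.84 (AQI 301–500). (500−301)·(439.62−376.94)/(446.84−376.94) + 301 = 199·62.68/69.90 + 301 ≈ 479.45 → 479.
Sub-indices: NO₂→350, CO→54, O₃→68, SO₂→58, PM2.5→281, PM10→479. Overall AQI = max = 479; dominant pollutant is PM10.
AQI 479: Hazardous.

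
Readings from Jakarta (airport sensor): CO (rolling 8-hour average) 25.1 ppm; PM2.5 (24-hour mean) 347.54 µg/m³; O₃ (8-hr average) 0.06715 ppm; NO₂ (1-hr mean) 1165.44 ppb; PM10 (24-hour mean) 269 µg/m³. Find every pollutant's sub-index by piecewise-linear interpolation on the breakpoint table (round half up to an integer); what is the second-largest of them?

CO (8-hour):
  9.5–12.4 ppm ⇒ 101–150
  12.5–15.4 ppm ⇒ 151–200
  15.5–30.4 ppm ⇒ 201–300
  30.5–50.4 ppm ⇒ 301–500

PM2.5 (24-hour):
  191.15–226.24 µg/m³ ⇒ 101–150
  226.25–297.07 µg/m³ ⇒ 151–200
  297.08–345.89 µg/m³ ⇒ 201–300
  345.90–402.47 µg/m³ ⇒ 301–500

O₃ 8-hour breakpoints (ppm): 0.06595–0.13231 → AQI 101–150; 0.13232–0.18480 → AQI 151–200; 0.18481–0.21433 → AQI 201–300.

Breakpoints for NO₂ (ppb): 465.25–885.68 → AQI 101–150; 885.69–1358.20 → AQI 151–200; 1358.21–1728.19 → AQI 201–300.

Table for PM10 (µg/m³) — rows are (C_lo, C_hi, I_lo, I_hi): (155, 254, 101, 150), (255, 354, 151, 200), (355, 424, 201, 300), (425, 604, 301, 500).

CO: row 15.5–30.4 (AQI 201–300). (300−201)·(25.1−15.5)/(30.4−15.5) + 201 = 99·9.6/14.9 + 201 ≈ 264.79 → 265.
PM2.5: row 345.90–402.47 (AQI 301–500). (500−301)·(347.54−345.90)/(402.47−345.90) + 301 = 199·1.64/56.57 + 301 ≈ 306.77 → 307.
O₃: 0.06715 lies in 0.06595–0.13231, so I_lo=101, I_hi=150, C_lo=0.06595, C_hi=0.13231.
(150−101)/(0.13231−0.06595) × (0.06715−0.06595) + 101 = 49/0.06636 × 0.00120 + 101 ≈ 101.89 → 102.
NO₂: row 885.69–1358.20 (AQI 151–200). (200−151)·(1165.44−885.69)/(1358.20−885.69) + 151 = 49·279.75/472.51 + 151 ≈ 180.01 → 180.
PM10: row 255–354 (AQI 151–200). (200−151)·(269−255)/(354−255) + 151 = 49·14/99 + 151 ≈ 157.93 → 158.
Sub-indices: CO→265, PM2.5→307, O₃→102, NO₂→180, PM10→158. Ranked high→low: 307, 265, 180, 158, 102. Second-highest sub-index = 265.

265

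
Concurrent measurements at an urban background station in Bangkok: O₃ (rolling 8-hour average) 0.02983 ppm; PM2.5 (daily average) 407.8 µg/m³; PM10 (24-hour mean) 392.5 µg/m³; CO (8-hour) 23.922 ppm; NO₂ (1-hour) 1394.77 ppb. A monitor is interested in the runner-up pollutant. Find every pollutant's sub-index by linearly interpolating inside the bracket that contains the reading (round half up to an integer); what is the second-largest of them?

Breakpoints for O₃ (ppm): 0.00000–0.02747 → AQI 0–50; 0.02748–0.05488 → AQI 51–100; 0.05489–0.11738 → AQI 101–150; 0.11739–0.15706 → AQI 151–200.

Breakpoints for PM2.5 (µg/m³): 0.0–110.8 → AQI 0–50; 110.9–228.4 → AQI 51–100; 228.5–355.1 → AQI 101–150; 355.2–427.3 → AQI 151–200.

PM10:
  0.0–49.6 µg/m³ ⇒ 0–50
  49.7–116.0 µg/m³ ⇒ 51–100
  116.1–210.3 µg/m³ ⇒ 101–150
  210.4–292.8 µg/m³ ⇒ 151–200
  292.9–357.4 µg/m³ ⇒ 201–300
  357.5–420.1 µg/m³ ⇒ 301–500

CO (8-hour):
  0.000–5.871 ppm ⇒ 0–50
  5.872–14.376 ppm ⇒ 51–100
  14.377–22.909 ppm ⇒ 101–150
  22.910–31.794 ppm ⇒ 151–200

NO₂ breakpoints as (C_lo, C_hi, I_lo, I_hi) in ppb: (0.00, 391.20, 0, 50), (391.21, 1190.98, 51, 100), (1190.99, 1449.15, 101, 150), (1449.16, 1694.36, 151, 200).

O₃: 0.02983 lies in 0.02748–0.05488, so I_lo=51, I_hi=100, C_lo=0.02748, C_hi=0.05488.
(100−51)/(0.05488−0.02748) × (0.02983−0.02748) + 51 = 49/0.02740 × 0.00235 + 51 ≈ 55.20 → 55.
PM2.5 407.8: bracket 355.2–427.3 → index 151–200; slope 49/72.1, offset 52.6.
AQI = 151 + 49/72.1·52.6 ≈ 186.75 ⇒ 187.
PM10 392.5: bracket 357.5–420.1 → index 301–500; slope 199/62.6, offset 35.0.
AQI = 301 + 199/62.6·35.0 ≈ 412.26 ⇒ 412.
CO: row 22.910–31.794 (AQI 151–200). (200−151)·(23.922−22.910)/(31.794−22.910) + 151 = 49·1.012/8.884 + 151 ≈ 156.58 → 157.
NO₂: 1394.77 lies in 1190.99–1449.15, so I_lo=101, I_hi=150, C_lo=1190.99, C_hi=1449.15.
(150−101)/(1449.15−1190.99) × (1394.77−1190.99) + 101 = 49/258.16 × 203.78 + 101 ≈ 139.68 → 140.
Sub-indices: O₃→55, PM2.5→187, PM10→412, CO→157, NO₂→140. Ranked high→low: 412, 187, 157, 140, 55. Second-highest sub-index = 187.

187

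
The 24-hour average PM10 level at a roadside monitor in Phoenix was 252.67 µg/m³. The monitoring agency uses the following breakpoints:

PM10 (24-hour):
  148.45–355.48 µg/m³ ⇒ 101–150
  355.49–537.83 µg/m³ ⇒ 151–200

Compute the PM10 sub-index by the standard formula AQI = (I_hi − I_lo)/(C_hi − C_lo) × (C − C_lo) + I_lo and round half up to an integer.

126

PM10: 252.67 lies in 148.45–355.48, so I_lo=101, I_hi=150, C_lo=148.45, C_hi=355.48.
(150−101)/(355.48−148.45) × (252.67−148.45) + 101 = 49/207.03 × 104.22 + 101 ≈ 125.67 → 126.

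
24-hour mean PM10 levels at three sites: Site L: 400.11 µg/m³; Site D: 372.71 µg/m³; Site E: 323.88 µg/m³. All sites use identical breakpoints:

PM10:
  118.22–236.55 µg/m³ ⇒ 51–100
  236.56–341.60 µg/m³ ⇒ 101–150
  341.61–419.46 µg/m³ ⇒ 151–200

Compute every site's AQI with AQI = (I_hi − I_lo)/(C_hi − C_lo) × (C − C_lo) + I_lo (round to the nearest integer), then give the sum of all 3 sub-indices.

501

Site L: 400.11 lies in 341.61–419.46, so I_lo=151, I_hi=200, C_lo=341.61, C_hi=419.46.
(200−151)/(419.46−341.61) × (400.11−341.61) + 151 = 49/77.85 × 58.50 + 151 ≈ 187.82 → 188.
Site D: row 341.61–419.46 (AQI 151–200). (200−151)·(372.71−341.61)/(419.46−341.61) + 151 = 49·31.10/77.85 + 151 ≈ 170.57 → 171.
Site E: 323.88 ∈ [236.56, 341.60] ↔ index [101, 150].
101 + (323.88−236.56)·(150−101)/(341.60−236.56) = 101 + 87.32·49/105.04 ≈ 141.73, so AQI = 142.
AQIs: Site L=188, Site D=171, Site E=142. Sum = 188 + 171 + 142 = 501.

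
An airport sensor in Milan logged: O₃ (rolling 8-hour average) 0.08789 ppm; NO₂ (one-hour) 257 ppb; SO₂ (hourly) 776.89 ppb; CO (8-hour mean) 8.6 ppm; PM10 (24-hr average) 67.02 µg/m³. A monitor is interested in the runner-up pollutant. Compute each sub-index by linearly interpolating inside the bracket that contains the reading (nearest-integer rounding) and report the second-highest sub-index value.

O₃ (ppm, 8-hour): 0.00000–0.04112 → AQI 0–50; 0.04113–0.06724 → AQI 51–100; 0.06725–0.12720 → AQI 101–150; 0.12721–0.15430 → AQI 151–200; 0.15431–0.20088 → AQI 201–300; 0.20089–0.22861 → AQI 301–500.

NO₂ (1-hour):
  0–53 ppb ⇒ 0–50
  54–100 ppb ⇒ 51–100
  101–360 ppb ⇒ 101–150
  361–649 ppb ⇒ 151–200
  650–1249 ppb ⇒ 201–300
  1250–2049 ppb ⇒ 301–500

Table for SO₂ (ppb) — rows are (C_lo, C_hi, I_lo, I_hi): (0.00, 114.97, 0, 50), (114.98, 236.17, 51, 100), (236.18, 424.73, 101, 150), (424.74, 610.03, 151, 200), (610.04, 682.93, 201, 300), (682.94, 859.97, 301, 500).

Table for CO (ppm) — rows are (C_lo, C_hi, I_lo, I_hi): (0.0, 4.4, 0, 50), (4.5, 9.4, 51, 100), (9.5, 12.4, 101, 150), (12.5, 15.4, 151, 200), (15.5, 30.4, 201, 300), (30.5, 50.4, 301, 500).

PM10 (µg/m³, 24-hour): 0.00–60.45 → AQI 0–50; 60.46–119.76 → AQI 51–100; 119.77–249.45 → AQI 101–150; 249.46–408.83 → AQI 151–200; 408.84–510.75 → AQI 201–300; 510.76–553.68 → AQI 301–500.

131

O₃ 0.08789: bracket 0.06725–0.12720 → index 101–150; slope 49/0.05995, offset 0.02064.
AQI = 101 + 49/0.05995·0.02064 ≈ 117.87 ⇒ 118.
NO₂: row 101–360 (AQI 101–150). (150−101)·(257−101)/(360−101) + 101 = 49·156/259 + 101 ≈ 130.51 → 131.
SO₂ 776.89: bracket 682.94–859.97 → index 301–500; slope 199/177.03, offset 93.95.
AQI = 301 + 199/177.03·93.95 ≈ 406.61 ⇒ 407.
CO: 8.6 lies in 4.5–9.4, so I_lo=51, I_hi=100, C_lo=4.5, C_hi=9.4.
(100−51)/(9.4−4.5) × (8.6−4.5) + 51 = 49/4.9 × 4.1 + 51 ≈ 92.00 → 92.
PM10: row 60.46–119.76 (AQI 51–100). (100−51)·(67.02−60.46)/(119.76−60.46) + 51 = 49·6.56/59.30 + 51 ≈ 56.42 → 56.
Sub-indices: O₃→118, NO₂→131, SO₂→407, CO→92, PM10→56. Ranked high→low: 407, 131, 118, 92, 56. Second-highest sub-index = 131.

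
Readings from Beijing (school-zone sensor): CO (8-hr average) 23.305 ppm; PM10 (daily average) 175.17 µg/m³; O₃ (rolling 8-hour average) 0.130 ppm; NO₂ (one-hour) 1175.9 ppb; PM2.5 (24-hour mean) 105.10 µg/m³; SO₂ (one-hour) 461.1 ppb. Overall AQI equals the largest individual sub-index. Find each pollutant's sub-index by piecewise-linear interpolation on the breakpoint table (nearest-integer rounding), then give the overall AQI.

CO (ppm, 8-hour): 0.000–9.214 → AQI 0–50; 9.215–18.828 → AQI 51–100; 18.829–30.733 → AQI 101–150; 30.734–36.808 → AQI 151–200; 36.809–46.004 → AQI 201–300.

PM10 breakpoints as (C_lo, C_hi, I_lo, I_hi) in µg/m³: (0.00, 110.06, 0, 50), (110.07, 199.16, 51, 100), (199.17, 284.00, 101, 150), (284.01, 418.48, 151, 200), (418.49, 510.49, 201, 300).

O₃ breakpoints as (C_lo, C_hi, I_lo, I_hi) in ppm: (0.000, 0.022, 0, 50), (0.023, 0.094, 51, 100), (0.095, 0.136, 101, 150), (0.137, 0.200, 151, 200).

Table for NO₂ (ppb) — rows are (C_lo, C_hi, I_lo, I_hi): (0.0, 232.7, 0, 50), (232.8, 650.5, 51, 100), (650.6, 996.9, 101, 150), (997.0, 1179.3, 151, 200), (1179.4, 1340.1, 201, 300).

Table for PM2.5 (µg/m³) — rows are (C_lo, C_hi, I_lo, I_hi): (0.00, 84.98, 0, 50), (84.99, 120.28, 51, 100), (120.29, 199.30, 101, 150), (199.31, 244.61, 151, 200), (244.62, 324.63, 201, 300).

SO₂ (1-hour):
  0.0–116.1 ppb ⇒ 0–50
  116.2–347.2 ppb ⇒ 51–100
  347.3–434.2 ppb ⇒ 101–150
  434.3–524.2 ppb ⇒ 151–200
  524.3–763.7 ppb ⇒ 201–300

CO: 23.305 ∈ [18.829, 30.733] ↔ index [101, 150].
101 + (23.305−18.829)·(150−101)/(30.733−18.829) = 101 + 4.476·49/11.904 ≈ 119.42, so AQI = 119.
PM10: 175.17 lies in 110.07–199.16, so I_lo=51, I_hi=100, C_lo=110.07, C_hi=199.16.
(100−51)/(199.16−110.07) × (175.17−110.07) + 51 = 49/89.09 × 65.10 + 51 ≈ 86.81 → 87.
O₃: row 0.095–0.136 (AQI 101–150). (150−101)·(0.130−0.095)/(0.136−0.095) + 101 = 49·0.035/0.041 + 101 ≈ 142.83 → 143.
NO₂: 1175.9 lies in 997.0–1179.3, so I_lo=151, I_hi=200, C_lo=997.0, C_hi=1179.3.
(200−151)/(1179.3−997.0) × (1175.9−997.0) + 151 = 49/182.3 × 178.9 + 151 ≈ 199.09 → 199.
PM2.5: 105.10 ∈ [84.99, 120.28] ↔ index [51, 100].
51 + (105.10−84.99)·(100−51)/(120.28−84.99) = 51 + 20.11·49/35.29 ≈ 78.92, so AQI = 79.
SO₂: 461.1 lies in 434.3–524.2, so I_lo=151, I_hi=200, C_lo=434.3, C_hi=524.2.
(200−151)/(524.2−434.3) × (461.1−434.3) + 151 = 49/89.9 × 26.8 + 151 ≈ 165.61 → 166.
Sub-indices: CO→119, PM10→87, O₃→143, NO₂→199, PM2.5→79, SO₂→166. Overall AQI = max = 199; dominant pollutant is NO₂.
AQI 199: Unhealthy.

199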